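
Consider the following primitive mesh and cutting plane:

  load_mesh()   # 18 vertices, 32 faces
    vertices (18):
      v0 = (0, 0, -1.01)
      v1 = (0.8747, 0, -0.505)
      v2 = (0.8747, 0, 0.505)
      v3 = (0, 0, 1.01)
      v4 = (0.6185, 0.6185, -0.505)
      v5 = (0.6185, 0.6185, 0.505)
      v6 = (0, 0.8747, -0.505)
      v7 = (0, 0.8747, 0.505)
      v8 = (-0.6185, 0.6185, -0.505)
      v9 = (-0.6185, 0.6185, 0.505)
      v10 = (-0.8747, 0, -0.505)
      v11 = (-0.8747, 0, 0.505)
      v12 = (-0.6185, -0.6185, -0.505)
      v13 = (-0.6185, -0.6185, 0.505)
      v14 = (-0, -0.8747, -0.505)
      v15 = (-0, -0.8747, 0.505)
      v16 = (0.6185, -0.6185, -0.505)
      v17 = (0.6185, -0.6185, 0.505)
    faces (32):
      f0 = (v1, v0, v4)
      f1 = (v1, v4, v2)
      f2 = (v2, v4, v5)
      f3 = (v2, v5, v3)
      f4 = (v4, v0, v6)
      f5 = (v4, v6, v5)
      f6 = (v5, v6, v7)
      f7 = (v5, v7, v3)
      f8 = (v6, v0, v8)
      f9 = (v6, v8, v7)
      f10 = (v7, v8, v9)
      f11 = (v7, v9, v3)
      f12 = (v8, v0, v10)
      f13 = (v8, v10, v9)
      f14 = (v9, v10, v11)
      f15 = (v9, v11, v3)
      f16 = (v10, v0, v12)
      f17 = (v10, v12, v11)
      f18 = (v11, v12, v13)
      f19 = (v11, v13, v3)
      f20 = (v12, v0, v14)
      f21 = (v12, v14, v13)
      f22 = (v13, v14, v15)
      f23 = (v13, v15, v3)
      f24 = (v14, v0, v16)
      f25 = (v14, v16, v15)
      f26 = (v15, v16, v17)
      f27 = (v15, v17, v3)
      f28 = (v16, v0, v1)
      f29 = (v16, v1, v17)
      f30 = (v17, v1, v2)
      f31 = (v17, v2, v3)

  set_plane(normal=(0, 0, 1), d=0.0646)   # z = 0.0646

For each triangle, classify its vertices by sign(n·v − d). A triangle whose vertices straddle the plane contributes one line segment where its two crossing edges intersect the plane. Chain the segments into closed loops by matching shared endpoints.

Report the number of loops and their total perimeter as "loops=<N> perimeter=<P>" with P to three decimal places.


Straddling triangles (16 of 32):
  (v1,v4,v2) [--+] → (0.762987, 0.26969, 0.0646)–(0.8747, 0, 0.0646)  len=0.2919
  (v2,v4,v5) [+-+] → (0.762987, 0.26969, 0.0646)–(0.6185, 0.6185, 0.0646)  len=0.3776
  (v4,v6,v5) [--+] → (0.34881, 0.730213, 0.0646)–(0.6185, 0.6185, 0.0646)  len=0.2919
  (v5,v6,v7) [+-+] → (0.34881, 0.730213, 0.0646)–(0, 0.8747, 0.0646)  len=0.3776
  (v6,v8,v7) [--+] → (-0.26969, 0.762987, 0.0646)–(0, 0.8747, 0.0646)  len=0.2919
  (v7,v8,v9) [+-+] → (-0.26969, 0.762987, 0.0646)–(-0.6185, 0.6185, 0.0646)  len=0.3776
  (v8,v10,v9) [--+] → (-0.730213, 0.34881, 0.0646)–(-0.6185, 0.6185, 0.0646)  len=0.2919
  (v9,v10,v11) [+-+] → (-0.730213, 0.34881, 0.0646)–(-0.8747, 0, 0.0646)  len=0.3776
  (v10,v12,v11) [--+] → (-0.762987, -0.26969, 0.0646)–(-0.8747, 0, 0.0646)  len=0.2919
  (v11,v12,v13) [+-+] → (-0.762987, -0.26969, 0.0646)–(-0.6185, -0.6185, 0.0646)  len=0.3776
  (v12,v14,v13) [--+] → (-0.34881, -0.730213, 0.0646)–(-0.6185, -0.6185, 0.0646)  len=0.2919
  (v13,v14,v15) [+-+] → (-0.34881, -0.730213, 0.0646)–(0, -0.8747, 0.0646)  len=0.3776
  (v14,v16,v15) [--+] → (0.26969, -0.762987, 0.0646)–(0, -0.8747, 0.0646)  len=0.2919
  (v15,v16,v17) [+-+] → (0.26969, -0.762987, 0.0646)–(0.6185, -0.6185, 0.0646)  len=0.3776
  (v16,v1,v17) [--+] → (0.730213, -0.34881, 0.0646)–(0.6185, -0.6185, 0.0646)  len=0.2919
  (v17,v1,v2) [+-+] → (0.730213, -0.34881, 0.0646)–(0.8747, 0, 0.0646)  len=0.3776

Chained into 1 loop(s):
  loop 1: 16 segments, perimeter = 5.3557
Total perimeter = 5.356

loops=1 perimeter=5.356


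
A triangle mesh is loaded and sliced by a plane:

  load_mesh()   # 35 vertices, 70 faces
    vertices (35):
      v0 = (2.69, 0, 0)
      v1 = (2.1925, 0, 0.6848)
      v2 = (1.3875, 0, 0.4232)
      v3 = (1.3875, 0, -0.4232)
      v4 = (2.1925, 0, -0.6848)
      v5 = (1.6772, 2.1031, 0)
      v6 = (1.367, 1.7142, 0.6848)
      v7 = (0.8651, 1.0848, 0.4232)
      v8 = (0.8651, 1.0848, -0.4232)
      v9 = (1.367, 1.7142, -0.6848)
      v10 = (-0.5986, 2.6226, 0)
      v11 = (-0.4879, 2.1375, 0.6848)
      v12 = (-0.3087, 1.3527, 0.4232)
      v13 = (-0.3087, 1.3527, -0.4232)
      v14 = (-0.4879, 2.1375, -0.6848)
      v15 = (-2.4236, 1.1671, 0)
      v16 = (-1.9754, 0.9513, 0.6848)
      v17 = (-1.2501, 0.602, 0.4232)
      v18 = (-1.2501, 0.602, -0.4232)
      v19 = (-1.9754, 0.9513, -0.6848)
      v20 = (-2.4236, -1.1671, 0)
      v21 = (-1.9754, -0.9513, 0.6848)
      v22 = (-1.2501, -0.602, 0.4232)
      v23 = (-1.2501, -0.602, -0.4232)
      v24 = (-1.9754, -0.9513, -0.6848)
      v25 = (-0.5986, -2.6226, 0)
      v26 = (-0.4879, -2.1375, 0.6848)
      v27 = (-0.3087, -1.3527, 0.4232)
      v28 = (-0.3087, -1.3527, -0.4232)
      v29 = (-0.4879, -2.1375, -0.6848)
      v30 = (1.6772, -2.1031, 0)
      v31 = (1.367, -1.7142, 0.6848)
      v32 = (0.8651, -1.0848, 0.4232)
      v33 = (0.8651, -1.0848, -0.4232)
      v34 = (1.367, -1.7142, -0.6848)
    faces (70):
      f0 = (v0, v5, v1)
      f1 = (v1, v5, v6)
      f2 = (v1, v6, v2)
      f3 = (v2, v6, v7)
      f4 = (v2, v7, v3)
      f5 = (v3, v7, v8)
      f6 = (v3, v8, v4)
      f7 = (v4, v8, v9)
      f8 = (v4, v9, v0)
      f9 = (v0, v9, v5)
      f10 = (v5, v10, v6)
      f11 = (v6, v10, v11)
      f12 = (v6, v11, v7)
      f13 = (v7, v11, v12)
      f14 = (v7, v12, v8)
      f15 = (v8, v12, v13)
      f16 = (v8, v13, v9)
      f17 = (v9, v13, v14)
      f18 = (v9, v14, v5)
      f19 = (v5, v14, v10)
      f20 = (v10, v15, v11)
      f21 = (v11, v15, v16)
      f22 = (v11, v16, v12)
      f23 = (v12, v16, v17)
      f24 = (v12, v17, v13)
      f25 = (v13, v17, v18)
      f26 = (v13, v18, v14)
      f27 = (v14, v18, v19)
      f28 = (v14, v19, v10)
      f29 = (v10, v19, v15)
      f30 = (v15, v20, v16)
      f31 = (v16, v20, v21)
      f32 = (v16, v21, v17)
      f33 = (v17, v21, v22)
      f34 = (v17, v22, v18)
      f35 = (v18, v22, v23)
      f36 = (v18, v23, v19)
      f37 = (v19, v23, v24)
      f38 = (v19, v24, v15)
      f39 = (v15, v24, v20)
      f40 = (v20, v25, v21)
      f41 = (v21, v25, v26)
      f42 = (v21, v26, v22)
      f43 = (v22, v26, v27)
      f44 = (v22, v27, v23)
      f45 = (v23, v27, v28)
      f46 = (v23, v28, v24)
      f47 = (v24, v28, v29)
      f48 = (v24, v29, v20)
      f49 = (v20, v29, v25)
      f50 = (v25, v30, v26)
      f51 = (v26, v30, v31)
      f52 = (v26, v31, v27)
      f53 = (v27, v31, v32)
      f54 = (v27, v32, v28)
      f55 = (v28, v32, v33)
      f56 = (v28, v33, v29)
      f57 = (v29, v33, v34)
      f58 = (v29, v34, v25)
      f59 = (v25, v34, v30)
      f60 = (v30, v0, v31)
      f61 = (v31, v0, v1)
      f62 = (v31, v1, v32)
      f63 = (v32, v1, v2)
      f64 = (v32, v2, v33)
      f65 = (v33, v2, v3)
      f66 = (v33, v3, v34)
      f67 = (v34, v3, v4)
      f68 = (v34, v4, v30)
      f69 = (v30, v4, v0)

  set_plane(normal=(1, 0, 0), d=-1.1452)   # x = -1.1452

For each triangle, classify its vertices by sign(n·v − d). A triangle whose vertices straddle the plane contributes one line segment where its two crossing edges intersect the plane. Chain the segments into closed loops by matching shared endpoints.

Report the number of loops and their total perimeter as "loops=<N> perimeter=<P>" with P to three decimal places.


loops=2 perimeter=9.121

Straddling triangles (20 of 70):
  (v10,v15,v11) [+-+] → (-1.1452, 2.18667, 0)–(-1.1452, 1.80798, 0.452264)  len=0.5899
  (v11,v15,v16) [+--] → (-1.1452, 1.80798, 0.452264)–(-1.1452, 1.61334, 0.6848)  len=0.3032
  (v11,v16,v12) [+-+] → (-1.1452, 1.61334, 0.6848)–(-1.1452, 1.15124, 0.554494)  len=0.4801
  (v12,v16,v17) [+--] → (-1.1452, 1.15124, 0.554494)–(-1.1452, 0.68565, 0.4232)  len=0.4837
  (v12,v17,v13) [+-+] → (-1.1452, 0.68565, 0.4232)–(-1.1452, 0.68565, 0.328886)  len=0.0943
  (v13,v17,v18) [+--] → (-1.1452, 0.68565, 0.328886)–(-1.1452, 0.68565, -0.4232)  len=0.7521
  (v13,v18,v14) [+-+] → (-1.1452, 0.68565, -0.4232)–(-1.1452, 0.813328, -0.459203)  len=0.1327
  (v14,v18,v19) [+--] → (-1.1452, 0.813328, -0.459203)–(-1.1452, 1.61334, -0.6848)  len=0.8312
  (v14,v19,v10) [+-+] → (-1.1452, 1.61334, -0.6848)–(-1.1452, 1.95908, -0.271871)  len=0.5386
  (v10,v19,v15) [+--] → (-1.1452, 1.95908, -0.271871)–(-1.1452, 2.18667, 0)  len=0.3546
  (v20,v25,v21) [-+-] → (-1.1452, -2.18667, 0)–(-1.1452, -1.95908, 0.271871)  len=0.3546
  (v21,v25,v26) [-++] → (-1.1452, -1.95908, 0.271871)–(-1.1452, -1.61334, 0.6848)  len=0.5386
  (v21,v26,v22) [-+-] → (-1.1452, -1.61334, 0.6848)–(-1.1452, -0.813328, 0.459203)  len=0.8312
  (v22,v26,v27) [-++] → (-1.1452, -0.813328, 0.459203)–(-1.1452, -0.68565, 0.4232)  len=0.1327
  (v22,v27,v23) [-+-] → (-1.1452, -0.68565, 0.4232)–(-1.1452, -0.68565, -0.328886)  len=0.7521
  (v23,v27,v28) [-++] → (-1.1452, -0.68565, -0.328886)–(-1.1452, -0.68565, -0.4232)  len=0.0943
  (v23,v28,v24) [-+-] → (-1.1452, -0.68565, -0.4232)–(-1.1452, -1.15124, -0.554494)  len=0.4837
  (v24,v28,v29) [-++] → (-1.1452, -1.15124, -0.554494)–(-1.1452, -1.61334, -0.6848)  len=0.4801
  (v24,v29,v20) [-+-] → (-1.1452, -1.61334, -0.6848)–(-1.1452, -1.80798, -0.452264)  len=0.3032
  (v20,v29,v25) [-++] → (-1.1452, -1.80798, -0.452264)–(-1.1452, -2.18667, 0)  len=0.5899

Chained into 2 loop(s):
  loop 1: 10 segments, perimeter = 4.5604
  loop 2: 10 segments, perimeter = 4.5604
Total perimeter = 9.121


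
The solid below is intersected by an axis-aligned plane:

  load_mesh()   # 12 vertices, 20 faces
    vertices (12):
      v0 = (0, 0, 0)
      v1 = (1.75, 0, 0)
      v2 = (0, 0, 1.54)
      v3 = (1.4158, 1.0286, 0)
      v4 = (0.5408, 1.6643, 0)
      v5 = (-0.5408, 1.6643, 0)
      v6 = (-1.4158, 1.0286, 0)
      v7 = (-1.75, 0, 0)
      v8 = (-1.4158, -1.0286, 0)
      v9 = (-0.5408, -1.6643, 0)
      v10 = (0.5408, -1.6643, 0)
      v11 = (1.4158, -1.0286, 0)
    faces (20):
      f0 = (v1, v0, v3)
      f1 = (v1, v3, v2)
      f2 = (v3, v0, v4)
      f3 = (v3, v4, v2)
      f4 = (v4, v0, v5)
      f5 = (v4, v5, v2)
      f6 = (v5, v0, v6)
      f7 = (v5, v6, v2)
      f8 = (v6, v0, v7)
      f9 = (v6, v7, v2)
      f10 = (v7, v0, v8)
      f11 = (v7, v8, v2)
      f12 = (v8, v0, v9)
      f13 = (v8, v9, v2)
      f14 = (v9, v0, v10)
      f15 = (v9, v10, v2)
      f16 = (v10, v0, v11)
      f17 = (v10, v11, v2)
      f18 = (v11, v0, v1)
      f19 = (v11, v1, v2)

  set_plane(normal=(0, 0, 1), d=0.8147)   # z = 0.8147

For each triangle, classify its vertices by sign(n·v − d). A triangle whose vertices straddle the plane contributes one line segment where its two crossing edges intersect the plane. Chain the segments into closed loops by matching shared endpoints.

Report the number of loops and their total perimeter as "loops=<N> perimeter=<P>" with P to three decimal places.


loops=1 perimeter=5.094

Straddling triangles (10 of 20):
  (v1,v3,v2) [--+] → (0.666805, 0.484444, 0.8147)–(0.824205, 0, 0.8147)  len=0.5094
  (v3,v4,v2) [--+] → (0.254703, 0.783842, 0.8147)–(0.666805, 0.484444, 0.8147)  len=0.5094
  (v4,v5,v2) [--+] → (-0.254703, 0.783842, 0.8147)–(0.254703, 0.783842, 0.8147)  len=0.5094
  (v5,v6,v2) [--+] → (-0.666805, 0.484444, 0.8147)–(-0.254703, 0.783842, 0.8147)  len=0.5094
  (v6,v7,v2) [--+] → (-0.824205, 0, 0.8147)–(-0.666805, 0.484444, 0.8147)  len=0.5094
  (v7,v8,v2) [--+] → (-0.666805, -0.484444, 0.8147)–(-0.824205, 0, 0.8147)  len=0.5094
  (v8,v9,v2) [--+] → (-0.254703, -0.783842, 0.8147)–(-0.666805, -0.484444, 0.8147)  len=0.5094
  (v9,v10,v2) [--+] → (0.254703, -0.783842, 0.8147)–(-0.254703, -0.783842, 0.8147)  len=0.5094
  (v10,v11,v2) [--+] → (0.666805, -0.484444, 0.8147)–(0.254703, -0.783842, 0.8147)  len=0.5094
  (v11,v1,v2) [--+] → (0.824205, 0, 0.8147)–(0.666805, -0.484444, 0.8147)  len=0.5094

Chained into 1 loop(s):
  loop 1: 10 segments, perimeter = 5.0938
Total perimeter = 5.094


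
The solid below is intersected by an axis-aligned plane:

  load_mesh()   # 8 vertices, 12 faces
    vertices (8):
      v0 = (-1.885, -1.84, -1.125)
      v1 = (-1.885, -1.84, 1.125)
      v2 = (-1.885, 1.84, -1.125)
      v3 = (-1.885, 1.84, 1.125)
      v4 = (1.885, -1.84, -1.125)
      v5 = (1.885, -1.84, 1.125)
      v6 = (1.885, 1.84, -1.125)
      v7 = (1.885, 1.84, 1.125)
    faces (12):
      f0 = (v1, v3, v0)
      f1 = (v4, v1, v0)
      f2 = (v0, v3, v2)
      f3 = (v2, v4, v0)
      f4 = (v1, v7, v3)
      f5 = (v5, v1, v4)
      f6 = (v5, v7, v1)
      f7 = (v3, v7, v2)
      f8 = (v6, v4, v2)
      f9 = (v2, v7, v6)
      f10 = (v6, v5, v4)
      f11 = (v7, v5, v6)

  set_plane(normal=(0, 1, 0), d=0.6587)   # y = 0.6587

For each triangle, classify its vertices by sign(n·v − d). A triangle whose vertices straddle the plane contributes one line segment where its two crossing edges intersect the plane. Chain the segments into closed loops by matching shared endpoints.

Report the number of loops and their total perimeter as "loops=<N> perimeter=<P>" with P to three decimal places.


Straddling triangles (8 of 12):
  (v1,v3,v0) [-+-] → (-1.885, 0.6587, 1.125)–(-1.885, 0.6587, 0.402738)  len=0.7223
  (v0,v3,v2) [-++] → (-1.885, 0.6587, 0.402738)–(-1.885, 0.6587, -1.125)  len=1.5277
  (v2,v4,v0) [+--] → (-0.67481, 0.6587, -1.125)–(-1.885, 0.6587, -1.125)  len=1.2102
  (v1,v7,v3) [-++] → (0.67481, 0.6587, 1.125)–(-1.885, 0.6587, 1.125)  len=2.5598
  (v5,v7,v1) [-+-] → (1.885, 0.6587, 1.125)–(0.67481, 0.6587, 1.125)  len=1.2102
  (v6,v4,v2) [+-+] → (1.885, 0.6587, -1.125)–(-0.67481, 0.6587, -1.125)  len=2.5598
  (v6,v5,v4) [+--] → (1.885, 0.6587, -0.402738)–(1.885, 0.6587, -1.125)  len=0.7223
  (v7,v5,v6) [+-+] → (1.885, 0.6587, 1.125)–(1.885, 0.6587, -0.402738)  len=1.5277

Chained into 1 loop(s):
  loop 1: 8 segments, perimeter = 12.0400
Total perimeter = 12.040

loops=1 perimeter=12.040


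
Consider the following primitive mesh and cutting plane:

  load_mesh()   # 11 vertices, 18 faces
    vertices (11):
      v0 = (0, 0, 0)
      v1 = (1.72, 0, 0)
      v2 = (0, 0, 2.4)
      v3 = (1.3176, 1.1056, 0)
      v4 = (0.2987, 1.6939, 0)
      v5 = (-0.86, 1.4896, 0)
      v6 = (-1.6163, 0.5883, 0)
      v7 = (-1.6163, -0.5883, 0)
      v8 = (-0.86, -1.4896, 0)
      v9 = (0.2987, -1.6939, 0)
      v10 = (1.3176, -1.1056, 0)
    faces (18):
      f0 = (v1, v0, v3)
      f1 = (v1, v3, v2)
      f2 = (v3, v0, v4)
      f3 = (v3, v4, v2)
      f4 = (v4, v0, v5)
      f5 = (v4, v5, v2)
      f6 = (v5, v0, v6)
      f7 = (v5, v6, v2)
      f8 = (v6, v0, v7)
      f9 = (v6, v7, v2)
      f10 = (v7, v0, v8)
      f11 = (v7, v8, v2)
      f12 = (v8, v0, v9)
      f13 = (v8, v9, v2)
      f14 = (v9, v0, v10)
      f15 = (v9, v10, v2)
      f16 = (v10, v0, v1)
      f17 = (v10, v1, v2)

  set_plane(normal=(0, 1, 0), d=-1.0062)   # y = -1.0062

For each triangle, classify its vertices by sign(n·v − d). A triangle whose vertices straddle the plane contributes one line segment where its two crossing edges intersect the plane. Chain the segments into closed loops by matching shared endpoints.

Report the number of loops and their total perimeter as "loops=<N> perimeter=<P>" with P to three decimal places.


Straddling triangles (8 of 18):
  (v7,v0,v8) [++-] → (-0.580916, -1.0062, 0)–(-1.26563, -1.0062, 0)  len=0.6847
  (v7,v8,v2) [+-+] → (-1.26563, -1.0062, 0)–(-0.580916, -1.0062, 0.77884)  len=1.0370
  (v8,v0,v9) [-+-] → (-0.580916, -1.0062, 0)–(0.177432, -1.0062, 0)  len=0.7583
  (v8,v9,v2) [--+] → (0.177432, -1.0062, 0.974367)–(-0.580916, -1.0062, 0.77884)  len=0.7831
  (v9,v0,v10) [-+-] → (0.177432, -1.0062, 0)–(1.19914, -1.0062, 0)  len=1.0217
  (v9,v10,v2) [--+] → (1.19914, -1.0062, 0.215774)–(0.177432, -1.0062, 0.974367)  len=1.2725
  (v10,v0,v1) [-++] → (1.19914, -1.0062, 0)–(1.35378, -1.0062, 0)  len=0.1546
  (v10,v1,v2) [-++] → (1.35378, -1.0062, 0)–(1.19914, -1.0062, 0.215774)  len=0.2655

Chained into 1 loop(s):
  loop 1: 8 segments, perimeter = 5.9776
Total perimeter = 5.978

loops=1 perimeter=5.978


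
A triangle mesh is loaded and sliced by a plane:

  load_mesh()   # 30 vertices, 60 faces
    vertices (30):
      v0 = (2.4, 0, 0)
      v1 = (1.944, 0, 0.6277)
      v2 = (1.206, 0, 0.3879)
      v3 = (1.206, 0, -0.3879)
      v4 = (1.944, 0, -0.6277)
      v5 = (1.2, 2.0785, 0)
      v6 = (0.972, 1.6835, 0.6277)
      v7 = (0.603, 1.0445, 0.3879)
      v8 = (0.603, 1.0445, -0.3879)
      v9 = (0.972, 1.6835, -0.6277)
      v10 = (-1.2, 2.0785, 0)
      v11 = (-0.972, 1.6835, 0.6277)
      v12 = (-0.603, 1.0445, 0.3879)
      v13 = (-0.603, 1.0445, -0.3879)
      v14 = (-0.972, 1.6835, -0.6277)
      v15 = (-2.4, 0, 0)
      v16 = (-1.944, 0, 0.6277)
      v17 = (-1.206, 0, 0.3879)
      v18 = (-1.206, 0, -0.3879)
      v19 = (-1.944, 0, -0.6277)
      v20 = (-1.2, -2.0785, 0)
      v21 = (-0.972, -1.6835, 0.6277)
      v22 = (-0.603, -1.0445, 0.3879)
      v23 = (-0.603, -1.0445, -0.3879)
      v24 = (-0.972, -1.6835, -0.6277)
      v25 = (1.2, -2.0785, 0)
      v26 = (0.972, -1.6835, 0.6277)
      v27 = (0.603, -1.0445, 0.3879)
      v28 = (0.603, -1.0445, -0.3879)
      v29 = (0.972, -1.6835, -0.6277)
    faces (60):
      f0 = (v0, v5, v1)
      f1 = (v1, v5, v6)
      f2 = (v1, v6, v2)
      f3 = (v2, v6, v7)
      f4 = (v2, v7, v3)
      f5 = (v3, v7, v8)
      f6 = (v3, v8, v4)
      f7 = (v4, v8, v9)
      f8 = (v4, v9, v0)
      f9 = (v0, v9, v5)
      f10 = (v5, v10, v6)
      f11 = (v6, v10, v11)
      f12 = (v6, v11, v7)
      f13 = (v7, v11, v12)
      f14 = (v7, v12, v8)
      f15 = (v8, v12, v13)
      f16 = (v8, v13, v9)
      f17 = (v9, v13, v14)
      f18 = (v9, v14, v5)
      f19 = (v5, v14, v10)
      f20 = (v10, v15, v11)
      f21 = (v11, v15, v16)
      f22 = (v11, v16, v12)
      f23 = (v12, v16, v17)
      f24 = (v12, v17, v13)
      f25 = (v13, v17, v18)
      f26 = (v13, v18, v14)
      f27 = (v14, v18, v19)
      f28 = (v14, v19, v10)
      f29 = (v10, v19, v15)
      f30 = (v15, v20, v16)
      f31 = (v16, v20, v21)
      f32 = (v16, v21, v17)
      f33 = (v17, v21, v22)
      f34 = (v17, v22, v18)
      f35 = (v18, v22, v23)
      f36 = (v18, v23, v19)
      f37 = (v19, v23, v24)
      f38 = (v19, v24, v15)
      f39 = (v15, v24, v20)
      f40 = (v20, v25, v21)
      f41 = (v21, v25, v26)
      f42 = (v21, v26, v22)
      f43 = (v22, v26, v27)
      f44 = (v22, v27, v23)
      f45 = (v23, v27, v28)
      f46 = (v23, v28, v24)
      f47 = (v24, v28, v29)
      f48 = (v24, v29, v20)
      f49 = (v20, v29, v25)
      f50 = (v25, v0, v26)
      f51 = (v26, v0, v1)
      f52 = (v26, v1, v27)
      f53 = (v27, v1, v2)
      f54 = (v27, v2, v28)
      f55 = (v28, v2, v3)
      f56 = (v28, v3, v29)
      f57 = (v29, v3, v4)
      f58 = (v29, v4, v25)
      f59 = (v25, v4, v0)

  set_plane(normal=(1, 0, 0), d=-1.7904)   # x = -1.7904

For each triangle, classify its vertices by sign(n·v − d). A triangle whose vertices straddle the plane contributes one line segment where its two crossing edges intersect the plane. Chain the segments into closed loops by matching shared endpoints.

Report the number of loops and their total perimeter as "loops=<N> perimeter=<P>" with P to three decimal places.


loops=1 perimeter=5.118

Straddling triangles (14 of 60):
  (v10,v15,v11) [+-+] → (-1.7904, 1.05588, 0)–(-1.7904, 0.718671, 0.267959)  len=0.4307
  (v11,v15,v16) [+--] → (-1.7904, 0.718671, 0.267959)–(-1.7904, 0.266035, 0.6277)  len=0.5782
  (v11,v16,v12) [+-+] → (-1.7904, 0.266035, 0.6277)–(-1.7904, 0.119638, 0.600233)  len=0.1490
  (v12,v16,v17) [+-+] → (-1.7904, 0.119638, 0.600233)–(-1.7904, 0, 0.57779)  len=0.1217
  (v14,v18,v19) [++-] → (-1.7904, 0, -0.57779)–(-1.7904, 0.266035, -0.6277)  len=0.2707
  (v14,v19,v10) [+-+] → (-1.7904, 0.266035, -0.6277)–(-1.7904, 0.42911, -0.49811)  len=0.2083
  (v10,v19,v15) [+--] → (-1.7904, 0.42911, -0.49811)–(-1.7904, 1.05588, 0)  len=0.8006
  (v15,v20,v16) [-+-] → (-1.7904, -1.05588, 0)–(-1.7904, -0.42911, 0.49811)  len=0.8006
  (v16,v20,v21) [-++] → (-1.7904, -0.42911, 0.49811)–(-1.7904, -0.266035, 0.6277)  len=0.2083
  (v16,v21,v17) [-++] → (-1.7904, -0.266035, 0.6277)–(-1.7904, 0, 0.57779)  len=0.2707
  (v18,v23,v19) [++-] → (-1.7904, -0.119638, -0.600233)–(-1.7904, 0, -0.57779)  len=0.1217
  (v19,v23,v24) [-++] → (-1.7904, -0.119638, -0.600233)–(-1.7904, -0.266035, -0.6277)  len=0.1490
  (v19,v24,v15) [-+-] → (-1.7904, -0.266035, -0.6277)–(-1.7904, -0.718671, -0.267959)  len=0.5782
  (v15,v24,v20) [-++] → (-1.7904, -0.718671, -0.267959)–(-1.7904, -1.05588, 0)  len=0.4307

Chained into 1 loop(s):
  loop 1: 14 segments, perimeter = 5.1183
Total perimeter = 5.118


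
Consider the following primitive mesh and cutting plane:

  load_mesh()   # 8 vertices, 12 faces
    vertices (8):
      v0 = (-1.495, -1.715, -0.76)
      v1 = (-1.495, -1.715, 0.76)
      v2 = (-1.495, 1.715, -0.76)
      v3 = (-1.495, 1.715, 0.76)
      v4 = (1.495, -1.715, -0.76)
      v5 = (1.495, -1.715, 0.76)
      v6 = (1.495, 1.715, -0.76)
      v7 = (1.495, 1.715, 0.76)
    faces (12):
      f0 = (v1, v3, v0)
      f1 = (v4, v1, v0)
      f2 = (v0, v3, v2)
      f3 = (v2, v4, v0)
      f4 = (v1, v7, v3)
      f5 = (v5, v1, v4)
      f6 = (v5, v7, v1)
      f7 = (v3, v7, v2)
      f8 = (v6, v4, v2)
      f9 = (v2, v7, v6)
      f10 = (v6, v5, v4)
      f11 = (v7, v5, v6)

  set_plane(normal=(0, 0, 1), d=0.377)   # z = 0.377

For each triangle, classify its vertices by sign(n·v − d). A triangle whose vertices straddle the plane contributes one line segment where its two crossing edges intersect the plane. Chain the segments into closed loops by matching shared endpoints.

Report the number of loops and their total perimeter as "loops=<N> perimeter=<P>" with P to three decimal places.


loops=1 perimeter=12.840

Straddling triangles (8 of 12):
  (v1,v3,v0) [++-] → (-1.495, 0.85073, 0.377)–(-1.495, -1.715, 0.377)  len=2.5657
  (v4,v1,v0) [-+-] → (-0.741599, -1.715, 0.377)–(-1.495, -1.715, 0.377)  len=0.7534
  (v0,v3,v2) [-+-] → (-1.495, 0.85073, 0.377)–(-1.495, 1.715, 0.377)  len=0.8643
  (v5,v1,v4) [++-] → (-0.741599, -1.715, 0.377)–(1.495, -1.715, 0.377)  len=2.2366
  (v3,v7,v2) [++-] → (0.741599, 1.715, 0.377)–(-1.495, 1.715, 0.377)  len=2.2366
  (v2,v7,v6) [-+-] → (0.741599, 1.715, 0.377)–(1.495, 1.715, 0.377)  len=0.7534
  (v6,v5,v4) [-+-] → (1.495, -0.85073, 0.377)–(1.495, -1.715, 0.377)  len=0.8643
  (v7,v5,v6) [++-] → (1.495, -0.85073, 0.377)–(1.495, 1.715, 0.377)  len=2.5657

Chained into 1 loop(s):
  loop 1: 8 segments, perimeter = 12.8400
Total perimeter = 12.840


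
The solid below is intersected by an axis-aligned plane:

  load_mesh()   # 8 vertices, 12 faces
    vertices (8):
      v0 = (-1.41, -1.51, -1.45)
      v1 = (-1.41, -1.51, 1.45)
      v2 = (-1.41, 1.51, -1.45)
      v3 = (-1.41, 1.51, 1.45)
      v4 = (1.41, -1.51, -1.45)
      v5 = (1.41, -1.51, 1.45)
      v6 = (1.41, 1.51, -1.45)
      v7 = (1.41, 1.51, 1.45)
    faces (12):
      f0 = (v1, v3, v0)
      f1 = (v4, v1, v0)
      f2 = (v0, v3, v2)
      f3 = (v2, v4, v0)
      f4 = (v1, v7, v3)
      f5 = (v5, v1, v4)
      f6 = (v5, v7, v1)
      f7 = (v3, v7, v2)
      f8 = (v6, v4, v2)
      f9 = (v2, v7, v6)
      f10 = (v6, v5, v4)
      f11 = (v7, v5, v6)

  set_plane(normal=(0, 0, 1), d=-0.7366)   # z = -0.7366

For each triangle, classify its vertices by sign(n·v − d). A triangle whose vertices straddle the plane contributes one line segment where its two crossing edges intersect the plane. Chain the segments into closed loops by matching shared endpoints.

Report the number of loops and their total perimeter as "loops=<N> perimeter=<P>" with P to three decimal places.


loops=1 perimeter=11.680

Straddling triangles (8 of 12):
  (v1,v3,v0) [++-] → (-1.41, -0.76708, -0.7366)–(-1.41, -1.51, -0.7366)  len=0.7429
  (v4,v1,v0) [-+-] → (0.71628, -1.51, -0.7366)–(-1.41, -1.51, -0.7366)  len=2.1263
  (v0,v3,v2) [-+-] → (-1.41, -0.76708, -0.7366)–(-1.41, 1.51, -0.7366)  len=2.2771
  (v5,v1,v4) [++-] → (0.71628, -1.51, -0.7366)–(1.41, -1.51, -0.7366)  len=0.6937
  (v3,v7,v2) [++-] → (-0.71628, 1.51, -0.7366)–(-1.41, 1.51, -0.7366)  len=0.6937
  (v2,v7,v6) [-+-] → (-0.71628, 1.51, -0.7366)–(1.41, 1.51, -0.7366)  len=2.1263
  (v6,v5,v4) [-+-] → (1.41, 0.76708, -0.7366)–(1.41, -1.51, -0.7366)  len=2.2771
  (v7,v5,v6) [++-] → (1.41, 0.76708, -0.7366)–(1.41, 1.51, -0.7366)  len=0.7429

Chained into 1 loop(s):
  loop 1: 8 segments, perimeter = 11.6800
Total perimeter = 11.680


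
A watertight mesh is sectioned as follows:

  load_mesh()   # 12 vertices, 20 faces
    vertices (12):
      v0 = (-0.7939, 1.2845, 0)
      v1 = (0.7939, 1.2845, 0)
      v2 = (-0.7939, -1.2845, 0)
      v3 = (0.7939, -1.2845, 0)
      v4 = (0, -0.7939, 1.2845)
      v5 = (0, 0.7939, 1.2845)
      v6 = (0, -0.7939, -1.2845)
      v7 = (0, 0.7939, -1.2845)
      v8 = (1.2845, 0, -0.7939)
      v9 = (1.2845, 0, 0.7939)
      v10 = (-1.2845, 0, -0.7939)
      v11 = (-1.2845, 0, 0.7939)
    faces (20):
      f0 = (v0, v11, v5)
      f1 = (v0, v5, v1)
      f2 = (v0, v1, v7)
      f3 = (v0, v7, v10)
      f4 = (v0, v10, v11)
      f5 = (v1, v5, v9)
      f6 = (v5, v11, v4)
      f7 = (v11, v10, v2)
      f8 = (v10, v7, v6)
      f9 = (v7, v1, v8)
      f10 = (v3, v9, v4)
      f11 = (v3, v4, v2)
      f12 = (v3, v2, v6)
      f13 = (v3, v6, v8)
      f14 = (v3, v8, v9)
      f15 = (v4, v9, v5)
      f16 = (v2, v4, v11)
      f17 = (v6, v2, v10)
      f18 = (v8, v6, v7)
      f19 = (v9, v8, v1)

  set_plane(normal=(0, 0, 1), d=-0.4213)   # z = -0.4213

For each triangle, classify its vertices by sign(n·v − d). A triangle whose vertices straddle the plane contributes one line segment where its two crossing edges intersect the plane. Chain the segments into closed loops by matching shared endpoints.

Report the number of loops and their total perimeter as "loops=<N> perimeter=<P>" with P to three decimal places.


loops=1 perimeter=7.661

Straddling triangles (10 of 20):
  (v0,v1,v7) [++-] → (0.533511, 1.12359, -0.4213)–(-0.533511, 1.12359, -0.4213)  len=1.0670
  (v0,v7,v10) [+--] → (-0.533511, 1.12359, -0.4213)–(-1.05425, 0.602853, -0.4213)  len=0.7364
  (v0,v10,v11) [+-+] → (-1.05425, 0.602853, -0.4213)–(-1.2845, 0, -0.4213)  len=0.6453
  (v11,v10,v2) [+-+] → (-1.2845, 0, -0.4213)–(-1.05425, -0.602853, -0.4213)  len=0.6453
  (v7,v1,v8) [-+-] → (0.533511, 1.12359, -0.4213)–(1.05425, 0.602853, -0.4213)  len=0.7364
  (v3,v2,v6) [++-] → (-0.533511, -1.12359, -0.4213)–(0.533511, -1.12359, -0.4213)  len=1.0670
  (v3,v6,v8) [+--] → (0.533511, -1.12359, -0.4213)–(1.05425, -0.602853, -0.4213)  len=0.7364
  (v3,v8,v9) [+-+] → (1.05425, -0.602853, -0.4213)–(1.2845, 0, -0.4213)  len=0.6453
  (v6,v2,v10) [-+-] → (-0.533511, -1.12359, -0.4213)–(-1.05425, -0.602853, -0.4213)  len=0.7364
  (v9,v8,v1) [+-+] → (1.2845, 0, -0.4213)–(1.05425, 0.602853, -0.4213)  len=0.6453

Chained into 1 loop(s):
  loop 1: 10 segments, perimeter = 7.6611
Total perimeter = 7.661


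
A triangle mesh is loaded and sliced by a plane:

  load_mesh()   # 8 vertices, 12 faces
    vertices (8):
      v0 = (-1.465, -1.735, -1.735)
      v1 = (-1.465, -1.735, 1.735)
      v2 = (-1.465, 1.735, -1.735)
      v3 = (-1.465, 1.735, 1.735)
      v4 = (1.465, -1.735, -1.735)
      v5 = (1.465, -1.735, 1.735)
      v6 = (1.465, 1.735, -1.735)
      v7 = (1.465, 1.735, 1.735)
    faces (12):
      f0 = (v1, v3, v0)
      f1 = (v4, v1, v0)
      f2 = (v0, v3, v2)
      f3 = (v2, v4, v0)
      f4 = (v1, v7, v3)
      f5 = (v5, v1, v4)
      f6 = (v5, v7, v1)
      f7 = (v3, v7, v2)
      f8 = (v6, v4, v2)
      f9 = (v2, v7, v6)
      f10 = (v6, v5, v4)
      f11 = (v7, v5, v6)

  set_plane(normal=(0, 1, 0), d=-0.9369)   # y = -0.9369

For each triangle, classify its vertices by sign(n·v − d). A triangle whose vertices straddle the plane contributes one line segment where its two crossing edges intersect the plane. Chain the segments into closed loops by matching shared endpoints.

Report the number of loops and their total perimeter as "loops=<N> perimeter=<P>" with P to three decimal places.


loops=1 perimeter=12.800

Straddling triangles (8 of 12):
  (v1,v3,v0) [-+-] → (-1.465, -0.9369, 1.735)–(-1.465, -0.9369, -0.9369)  len=2.6719
  (v0,v3,v2) [-++] → (-1.465, -0.9369, -0.9369)–(-1.465, -0.9369, -1.735)  len=0.7981
  (v2,v4,v0) [+--] → (0.7911, -0.9369, -1.735)–(-1.465, -0.9369, -1.735)  len=2.2561
  (v1,v7,v3) [-++] → (-0.7911, -0.9369, 1.735)–(-1.465, -0.9369, 1.735)  len=0.6739
  (v5,v7,v1) [-+-] → (1.465, -0.9369, 1.735)–(-0.7911, -0.9369, 1.735)  len=2.2561
  (v6,v4,v2) [+-+] → (1.465, -0.9369, -1.735)–(0.7911, -0.9369, -1.735)  len=0.6739
  (v6,v5,v4) [+--] → (1.465, -0.9369, 0.9369)–(1.465, -0.9369, -1.735)  len=2.6719
  (v7,v5,v6) [+-+] → (1.465, -0.9369, 1.735)–(1.465, -0.9369, 0.9369)  len=0.7981

Chained into 1 loop(s):
  loop 1: 8 segments, perimeter = 12.8000
Total perimeter = 12.800


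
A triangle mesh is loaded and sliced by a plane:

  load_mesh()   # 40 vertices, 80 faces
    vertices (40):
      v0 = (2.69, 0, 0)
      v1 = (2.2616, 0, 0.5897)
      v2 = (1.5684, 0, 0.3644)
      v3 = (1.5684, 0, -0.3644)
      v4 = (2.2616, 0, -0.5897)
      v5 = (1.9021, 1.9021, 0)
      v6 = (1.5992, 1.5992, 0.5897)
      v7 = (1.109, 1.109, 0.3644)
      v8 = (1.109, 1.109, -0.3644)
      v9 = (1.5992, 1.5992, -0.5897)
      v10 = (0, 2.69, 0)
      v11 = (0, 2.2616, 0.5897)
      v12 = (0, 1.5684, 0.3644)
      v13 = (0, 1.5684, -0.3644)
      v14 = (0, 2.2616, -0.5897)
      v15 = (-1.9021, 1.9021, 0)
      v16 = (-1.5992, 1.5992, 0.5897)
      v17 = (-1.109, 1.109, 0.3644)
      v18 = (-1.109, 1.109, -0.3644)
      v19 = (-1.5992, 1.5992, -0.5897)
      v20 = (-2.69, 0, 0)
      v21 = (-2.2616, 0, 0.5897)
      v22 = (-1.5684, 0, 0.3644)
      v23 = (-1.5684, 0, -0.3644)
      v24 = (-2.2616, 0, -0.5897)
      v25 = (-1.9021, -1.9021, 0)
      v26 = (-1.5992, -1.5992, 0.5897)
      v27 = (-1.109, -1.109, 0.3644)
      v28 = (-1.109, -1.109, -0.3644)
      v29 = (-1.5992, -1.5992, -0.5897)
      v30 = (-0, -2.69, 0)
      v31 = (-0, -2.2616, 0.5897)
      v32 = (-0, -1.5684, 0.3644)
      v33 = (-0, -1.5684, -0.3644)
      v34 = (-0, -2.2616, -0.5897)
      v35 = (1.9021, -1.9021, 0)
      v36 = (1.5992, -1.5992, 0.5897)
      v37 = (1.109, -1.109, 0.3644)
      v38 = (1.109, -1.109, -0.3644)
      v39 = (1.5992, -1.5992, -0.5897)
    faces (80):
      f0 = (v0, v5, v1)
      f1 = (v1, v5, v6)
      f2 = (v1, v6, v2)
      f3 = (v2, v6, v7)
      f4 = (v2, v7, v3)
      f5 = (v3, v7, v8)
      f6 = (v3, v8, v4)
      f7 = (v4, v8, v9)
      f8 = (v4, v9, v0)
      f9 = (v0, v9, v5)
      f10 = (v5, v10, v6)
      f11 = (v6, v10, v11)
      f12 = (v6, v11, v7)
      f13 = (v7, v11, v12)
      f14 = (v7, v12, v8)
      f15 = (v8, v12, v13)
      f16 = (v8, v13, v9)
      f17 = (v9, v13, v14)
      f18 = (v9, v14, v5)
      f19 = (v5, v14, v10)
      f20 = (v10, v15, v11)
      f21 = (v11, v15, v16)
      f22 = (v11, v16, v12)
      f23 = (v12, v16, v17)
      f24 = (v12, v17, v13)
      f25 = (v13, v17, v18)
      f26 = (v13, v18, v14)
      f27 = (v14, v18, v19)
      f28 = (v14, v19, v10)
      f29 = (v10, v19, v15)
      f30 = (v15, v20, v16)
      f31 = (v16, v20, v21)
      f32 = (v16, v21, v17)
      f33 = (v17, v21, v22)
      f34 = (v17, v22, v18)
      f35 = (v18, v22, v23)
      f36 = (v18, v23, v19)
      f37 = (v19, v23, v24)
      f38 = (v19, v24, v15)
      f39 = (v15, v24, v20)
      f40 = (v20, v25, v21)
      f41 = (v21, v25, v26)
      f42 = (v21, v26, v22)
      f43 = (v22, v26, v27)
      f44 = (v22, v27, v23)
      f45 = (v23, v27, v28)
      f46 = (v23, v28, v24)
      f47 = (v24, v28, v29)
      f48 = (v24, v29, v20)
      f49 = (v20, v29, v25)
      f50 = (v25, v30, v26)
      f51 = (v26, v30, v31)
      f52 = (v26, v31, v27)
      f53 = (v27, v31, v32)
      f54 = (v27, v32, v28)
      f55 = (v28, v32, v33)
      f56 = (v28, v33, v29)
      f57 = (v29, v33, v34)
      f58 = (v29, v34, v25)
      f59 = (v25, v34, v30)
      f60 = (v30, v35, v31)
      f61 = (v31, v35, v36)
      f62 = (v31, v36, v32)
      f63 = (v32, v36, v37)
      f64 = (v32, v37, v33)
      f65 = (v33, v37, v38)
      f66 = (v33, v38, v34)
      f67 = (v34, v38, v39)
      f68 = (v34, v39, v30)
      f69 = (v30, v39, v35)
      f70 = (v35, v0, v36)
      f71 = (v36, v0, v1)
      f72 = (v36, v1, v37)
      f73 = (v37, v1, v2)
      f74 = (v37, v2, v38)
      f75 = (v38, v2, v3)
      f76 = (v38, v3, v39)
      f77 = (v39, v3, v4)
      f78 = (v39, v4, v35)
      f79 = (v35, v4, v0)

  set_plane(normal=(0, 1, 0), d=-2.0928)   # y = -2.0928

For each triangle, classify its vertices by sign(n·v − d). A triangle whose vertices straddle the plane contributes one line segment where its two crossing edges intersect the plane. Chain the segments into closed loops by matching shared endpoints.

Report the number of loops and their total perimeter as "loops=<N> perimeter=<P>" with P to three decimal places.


loops=1 perimeter=6.407

Straddling triangles (14 of 80):
  (v25,v30,v26) [+-+] → (-1.44172, -2.0928, 0)–(-0.875543, -2.0928, 0.322854)  len=0.6518
  (v26,v30,v31) [+--] → (-0.875543, -2.0928, 0.322854)–(-0.407526, -2.0928, 0.5897)  len=0.5387
  (v26,v31,v27) [+-+] → (-0.407526, -2.0928, 0.5897)–(-0.162415, -2.0928, 0.556704)  len=0.2473
  (v27,v31,v32) [+-+] → (-0.162415, -2.0928, 0.556704)–(0, -2.0928, 0.534838)  len=0.1639
  (v29,v33,v34) [++-] → (0, -2.0928, -0.534838)–(-0.407526, -2.0928, -0.5897)  len=0.4112
  (v29,v34,v25) [+-+] → (-0.407526, -2.0928, -0.5897)–(-0.893114, -2.0928, -0.312812)  len=0.5590
  (v25,v34,v30) [+--] → (-0.893114, -2.0928, -0.312812)–(-1.44172, -2.0928, 0)  len=0.6315
  (v30,v35,v31) [-+-] → (1.44172, -2.0928, 0)–(0.893114, -2.0928, 0.312812)  len=0.6315
  (v31,v35,v36) [-++] → (0.893114, -2.0928, 0.312812)–(0.407526, -2.0928, 0.5897)  len=0.5590
  (v31,v36,v32) [-++] → (0.407526, -2.0928, 0.5897)–(0, -2.0928, 0.534838)  len=0.4112
  (v33,v38,v34) [++-] → (0.162415, -2.0928, -0.556704)–(0, -2.0928, -0.534838)  len=0.1639
  (v34,v38,v39) [-++] → (0.162415, -2.0928, -0.556704)–(0.407526, -2.0928, -0.5897)  len=0.2473
  (v34,v39,v30) [-+-] → (0.407526, -2.0928, -0.5897)–(0.875543, -2.0928, -0.322854)  len=0.5387
  (v30,v39,v35) [-++] → (0.875543, -2.0928, -0.322854)–(1.44172, -2.0928, 0)  len=0.6518

Chained into 1 loop(s):
  loop 1: 14 segments, perimeter = 6.4068
Total perimeter = 6.407


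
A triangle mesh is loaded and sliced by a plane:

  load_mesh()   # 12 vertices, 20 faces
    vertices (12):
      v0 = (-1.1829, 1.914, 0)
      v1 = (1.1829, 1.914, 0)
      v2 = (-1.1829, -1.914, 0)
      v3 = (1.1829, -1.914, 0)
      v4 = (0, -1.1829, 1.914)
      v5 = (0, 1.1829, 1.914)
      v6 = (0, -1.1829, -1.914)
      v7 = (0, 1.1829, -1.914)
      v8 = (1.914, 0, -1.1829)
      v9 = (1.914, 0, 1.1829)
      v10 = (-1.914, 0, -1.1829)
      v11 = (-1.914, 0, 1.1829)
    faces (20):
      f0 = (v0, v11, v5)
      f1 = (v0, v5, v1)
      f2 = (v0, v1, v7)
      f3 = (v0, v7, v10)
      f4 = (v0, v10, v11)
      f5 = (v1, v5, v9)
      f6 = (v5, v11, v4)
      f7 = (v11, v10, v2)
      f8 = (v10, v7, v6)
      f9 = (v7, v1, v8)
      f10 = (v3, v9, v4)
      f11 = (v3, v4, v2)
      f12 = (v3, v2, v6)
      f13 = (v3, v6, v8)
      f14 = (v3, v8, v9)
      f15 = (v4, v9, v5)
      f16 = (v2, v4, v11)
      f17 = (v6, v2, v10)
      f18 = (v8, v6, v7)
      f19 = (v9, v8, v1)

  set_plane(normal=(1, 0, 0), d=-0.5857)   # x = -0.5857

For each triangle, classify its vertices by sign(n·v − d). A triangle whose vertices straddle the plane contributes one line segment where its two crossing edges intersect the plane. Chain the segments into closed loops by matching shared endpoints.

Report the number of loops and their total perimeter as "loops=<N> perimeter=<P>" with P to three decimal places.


loops=1 perimeter=11.517

Straddling triangles (10 of 20):
  (v0,v11,v5) [--+] → (-0.5857, 0.820923, 1.69028)–(-0.5857, 1.5449, 0.966304)  len=1.0239
  (v0,v5,v1) [-++] → (-0.5857, 1.5449, 0.966304)–(-0.5857, 1.914, 0)  len=1.0344
  (v0,v1,v7) [-++] → (-0.5857, 1.914, 0)–(-0.5857, 1.5449, -0.966304)  len=1.0344
  (v0,v7,v10) [-+-] → (-0.5857, 1.5449, -0.966304)–(-0.5857, 0.820923, -1.69028)  len=1.0239
  (v5,v11,v4) [+-+] → (-0.5857, 0.820923, 1.69028)–(-0.5857, -0.820923, 1.69028)  len=1.6418
  (v10,v7,v6) [-++] → (-0.5857, 0.820923, -1.69028)–(-0.5857, -0.820923, -1.69028)  len=1.6418
  (v3,v4,v2) [++-] → (-0.5857, -1.5449, 0.966304)–(-0.5857, -1.914, 0)  len=1.0344
  (v3,v2,v6) [+-+] → (-0.5857, -1.914, 0)–(-0.5857, -1.5449, -0.966304)  len=1.0344
  (v2,v4,v11) [-+-] → (-0.5857, -1.5449, 0.966304)–(-0.5857, -0.820923, 1.69028)  len=1.0239
  (v6,v2,v10) [+--] → (-0.5857, -1.5449, -0.966304)–(-0.5857, -0.820923, -1.69028)  len=1.0239

Chained into 1 loop(s):
  loop 1: 10 segments, perimeter = 11.5167
Total perimeter = 11.517


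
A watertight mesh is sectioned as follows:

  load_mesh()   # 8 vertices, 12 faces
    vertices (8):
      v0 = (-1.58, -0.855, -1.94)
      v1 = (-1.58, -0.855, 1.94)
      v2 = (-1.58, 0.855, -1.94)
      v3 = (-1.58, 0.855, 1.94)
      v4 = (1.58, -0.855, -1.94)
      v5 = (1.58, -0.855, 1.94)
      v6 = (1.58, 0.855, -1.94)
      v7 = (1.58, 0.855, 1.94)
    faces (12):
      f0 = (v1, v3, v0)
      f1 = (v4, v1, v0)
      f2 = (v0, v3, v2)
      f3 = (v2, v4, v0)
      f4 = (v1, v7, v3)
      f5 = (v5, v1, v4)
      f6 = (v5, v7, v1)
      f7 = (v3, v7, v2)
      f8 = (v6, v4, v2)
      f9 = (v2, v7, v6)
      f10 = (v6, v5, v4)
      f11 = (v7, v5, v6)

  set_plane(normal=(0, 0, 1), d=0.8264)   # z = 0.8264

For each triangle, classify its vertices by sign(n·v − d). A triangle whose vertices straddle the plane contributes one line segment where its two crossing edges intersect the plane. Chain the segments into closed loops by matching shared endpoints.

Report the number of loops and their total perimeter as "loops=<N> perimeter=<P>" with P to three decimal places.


loops=1 perimeter=9.740

Straddling triangles (8 of 12):
  (v1,v3,v0) [++-] → (-1.58, 0.364212, 0.8264)–(-1.58, -0.855, 0.8264)  len=1.2192
  (v4,v1,v0) [-+-] → (-0.673047, -0.855, 0.8264)–(-1.58, -0.855, 0.8264)  len=0.9070
  (v0,v3,v2) [-+-] → (-1.58, 0.364212, 0.8264)–(-1.58, 0.855, 0.8264)  len=0.4908
  (v5,v1,v4) [++-] → (-0.673047, -0.855, 0.8264)–(1.58, -0.855, 0.8264)  len=2.2530
  (v3,v7,v2) [++-] → (0.673047, 0.855, 0.8264)–(-1.58, 0.855, 0.8264)  len=2.2530
  (v2,v7,v6) [-+-] → (0.673047, 0.855, 0.8264)–(1.58, 0.855, 0.8264)  len=0.9070
  (v6,v5,v4) [-+-] → (1.58, -0.364212, 0.8264)–(1.58, -0.855, 0.8264)  len=0.4908
  (v7,v5,v6) [++-] → (1.58, -0.364212, 0.8264)–(1.58, 0.855, 0.8264)  len=1.2192

Chained into 1 loop(s):
  loop 1: 8 segments, perimeter = 9.7400
Total perimeter = 9.740


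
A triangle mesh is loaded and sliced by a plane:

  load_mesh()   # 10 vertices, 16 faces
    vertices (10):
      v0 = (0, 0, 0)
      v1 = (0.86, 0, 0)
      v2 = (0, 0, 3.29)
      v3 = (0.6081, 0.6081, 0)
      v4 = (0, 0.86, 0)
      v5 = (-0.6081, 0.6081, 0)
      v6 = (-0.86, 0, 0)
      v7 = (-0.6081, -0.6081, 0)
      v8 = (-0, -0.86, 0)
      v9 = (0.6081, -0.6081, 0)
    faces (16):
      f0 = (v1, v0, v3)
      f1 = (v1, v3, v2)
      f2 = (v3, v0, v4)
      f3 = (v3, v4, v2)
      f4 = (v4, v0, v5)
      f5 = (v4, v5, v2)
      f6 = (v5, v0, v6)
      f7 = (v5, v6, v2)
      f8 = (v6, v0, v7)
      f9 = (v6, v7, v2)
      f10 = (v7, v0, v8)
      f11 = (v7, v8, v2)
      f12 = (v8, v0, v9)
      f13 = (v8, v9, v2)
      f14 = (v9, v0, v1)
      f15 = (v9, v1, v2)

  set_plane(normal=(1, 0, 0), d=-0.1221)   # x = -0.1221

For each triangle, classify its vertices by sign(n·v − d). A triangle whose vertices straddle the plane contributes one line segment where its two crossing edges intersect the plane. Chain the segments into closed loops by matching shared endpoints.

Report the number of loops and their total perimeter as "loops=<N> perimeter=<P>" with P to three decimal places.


Straddling triangles (8 of 16):
  (v4,v0,v5) [++-] → (-0.1221, 0.1221, 0)–(-0.1221, 0.809421, 0)  len=0.6873
  (v4,v5,v2) [+-+] → (-0.1221, 0.809421, 0)–(-0.1221, 0.1221, 2.6294)  len=2.7178
  (v5,v0,v6) [-+-] → (-0.1221, 0.1221, 0)–(-0.1221, 0, 0)  len=0.1221
  (v5,v6,v2) [--+] → (-0.1221, 0, 2.8229)–(-0.1221, 0.1221, 2.6294)  len=0.2288
  (v6,v0,v7) [-+-] → (-0.1221, 0, 0)–(-0.1221, -0.1221, 0)  len=0.1221
  (v6,v7,v2) [--+] → (-0.1221, -0.1221, 2.6294)–(-0.1221, 0, 2.8229)  len=0.2288
  (v7,v0,v8) [-++] → (-0.1221, -0.1221, 0)–(-0.1221, -0.809421, 0)  len=0.6873
  (v7,v8,v2) [-++] → (-0.1221, -0.809421, 0)–(-0.1221, -0.1221, 2.6294)  len=2.7178

Chained into 1 loop(s):
  loop 1: 8 segments, perimeter = 7.5119
Total perimeter = 7.512

loops=1 perimeter=7.512
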